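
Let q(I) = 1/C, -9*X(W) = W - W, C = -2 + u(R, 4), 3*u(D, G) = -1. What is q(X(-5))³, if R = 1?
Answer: -27/343 ≈ -0.078717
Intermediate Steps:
u(D, G) = -⅓ (u(D, G) = (⅓)*(-1) = -⅓)
C = -7/3 (C = -2 - ⅓ = -7/3 ≈ -2.3333)
X(W) = 0 (X(W) = -(W - W)/9 = -⅑*0 = 0)
q(I) = -3/7 (q(I) = 1/(-7/3) = -3/7)
q(X(-5))³ = (-3/7)³ = -27/343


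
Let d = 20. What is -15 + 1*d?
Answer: 5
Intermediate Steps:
-15 + 1*d = -15 + 1*20 = -15 + 20 = 5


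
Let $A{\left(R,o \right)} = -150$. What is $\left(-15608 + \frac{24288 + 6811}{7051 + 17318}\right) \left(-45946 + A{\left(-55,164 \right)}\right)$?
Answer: $\frac{17531242382288}{24369} \approx 7.1941 \cdot 10^{8}$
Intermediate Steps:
$\left(-15608 + \frac{24288 + 6811}{7051 + 17318}\right) \left(-45946 + A{\left(-55,164 \right)}\right) = \left(-15608 + \frac{24288 + 6811}{7051 + 17318}\right) \left(-45946 - 150\right) = \left(-15608 + \frac{31099}{24369}\right) \left(-46096\right) = \left(- \frac{380320253}{24369}\right) \left(-46096\right) = \frac{17531242382288}{24369}$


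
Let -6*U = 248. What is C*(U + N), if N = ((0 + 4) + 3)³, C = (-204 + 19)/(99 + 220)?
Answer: -167425/957 ≈ -174.95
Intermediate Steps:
C = -185/319 ≈ -0.57994
U = -124/3 (U = -⅙*248 = -124/3 ≈ -41.333)
N = 343 (N = (4 + 3)³ = 7³ = 343)
C*(U + N) = -185*(-124/3 + 343)/319 = -185/319*905/3 = -167425/957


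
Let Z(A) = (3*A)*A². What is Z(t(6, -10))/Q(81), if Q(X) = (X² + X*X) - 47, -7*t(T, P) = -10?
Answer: 120/179389 ≈ 0.00066894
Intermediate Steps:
t(T, P) = 10/7 (t(T, P) = -⅐*(-10) = 10/7)
Z(A) = 3*A³
Q(X) = -47 + 2*X² (Q(X) = (X² + X²) - 47 = 2*X² - 47 = -47 + 2*X²)
Z(t(6, -10))/Q(81) = (3*(10/7)³)/(-47 + 2*81²) = (3*(1000/343))/(-47 + 2*6561) = 3000/(343*(-47 + 13122)) = (3000/343)/13075 = (3000/343)*(1/13075) = 120/179389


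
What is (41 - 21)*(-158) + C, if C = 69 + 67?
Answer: -3024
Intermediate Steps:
C = 136
(41 - 21)*(-158) + C = (41 - 21)*(-158) + 136 = 20*(-158) + 136 = -3160 + 136 = -3024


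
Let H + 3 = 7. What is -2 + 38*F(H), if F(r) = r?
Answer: 150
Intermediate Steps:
H = 4 (H = -3 + 7 = 4)
-2 + 38*F(H) = -2 + 38*4 = -2 + 152 = 150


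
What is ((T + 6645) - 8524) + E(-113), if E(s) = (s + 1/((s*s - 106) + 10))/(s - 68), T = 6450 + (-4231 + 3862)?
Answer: 9640034274/2293813 ≈ 4202.6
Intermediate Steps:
T = 6081 (T = 6450 - 369 = 6081)
E(s) = (s + 1/(-96 + s²))/(-68 + s) (E(s) = (s + 1/((s² - 106) + 10))/(-68 + s) = (s + 1/((-106 + s²) + 10))/(-68 + s) = (s + 1/(-96 + s²))/(-68 + s))
((T + 6645) - 8524) + E(-113) = ((6081 + 6645) - 8524) + (1 + (-113)³ - 96*(-113))/(6528 + (-113)³ - 96*(-113) - 68*(-113)²) = (12726 - 8524) + (1 - 1442897 + 10848)/(6528 - 1442897 + 10848 - 68*12769) = 4202 - 1432048/(6528 - 1442897 + 10848 - 868292) = 4202 - 1432048/(-2293813) = 4202 - 1/2293813*(-1432048) = 4202 + 1432048/2293813 = 9640034274/2293813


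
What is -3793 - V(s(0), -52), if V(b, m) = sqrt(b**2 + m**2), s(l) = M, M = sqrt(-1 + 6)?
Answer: -3793 - 3*sqrt(301) ≈ -3845.0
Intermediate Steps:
M = sqrt(5) ≈ 2.2361
s(l) = sqrt(5)
-3793 - V(s(0), -52) = -3793 - sqrt((sqrt(5))**2 + (-52)**2) = -3793 - sqrt(5 + 2704) = -3793 - sqrt(2709) = -3793 - 3*sqrt(301)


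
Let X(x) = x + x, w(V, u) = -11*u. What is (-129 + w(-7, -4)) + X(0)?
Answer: -85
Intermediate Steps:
X(x) = 2*x
(-129 + w(-7, -4)) + X(0) = (-129 - 11*(-4)) + 2*0 = (-129 + 44) + 0 = -85 + 0 = -85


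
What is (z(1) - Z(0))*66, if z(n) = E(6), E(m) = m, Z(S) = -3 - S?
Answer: 594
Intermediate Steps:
z(n) = 6
(z(1) - Z(0))*66 = (6 - (-3 - 1*0))*66 = (6 - (-3 + 0))*66 = (6 - 1*(-3))*66 = (6 + 3)*66 = 9*66 = 594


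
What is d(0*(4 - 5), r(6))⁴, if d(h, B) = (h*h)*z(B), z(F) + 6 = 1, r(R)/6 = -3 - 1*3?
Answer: 0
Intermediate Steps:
r(R) = -36 (r(R) = 6*(-3 - 1*3) = 6*(-3 - 3) = 6*(-6) = -36)
z(F) = -5 (z(F) = -6 + 1 = -5)
d(h, B) = -5*h² (d(h, B) = (h*h)*(-5) = h²*(-5) = -5*h²)
d(0*(4 - 5), r(6))⁴ = (-5*(0*(4 - 5))²)⁴ = (-5*(0*(-1))²)⁴ = (-5*0²)⁴ = (-5*0)⁴ = 0⁴ = 0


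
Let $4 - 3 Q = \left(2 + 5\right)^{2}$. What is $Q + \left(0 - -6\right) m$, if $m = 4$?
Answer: $9$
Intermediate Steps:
$Q = -15$ ($Q = \frac{4}{3} - \frac{\left(2 + 5\right)^{2}}{3} = \frac{4}{3} - \frac{7^{2}}{3} = \frac{4}{3} - \frac{49}{3} = -15$)
$Q + \left(0 - -6\right) m = -15 + \left(0 - -6\right) 4 = -15 + \left(0 + 6\right) 4 = -15 + 6 \cdot 4 = -15 + 24 = 9$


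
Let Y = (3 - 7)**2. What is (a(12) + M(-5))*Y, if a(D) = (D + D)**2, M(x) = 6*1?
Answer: 9312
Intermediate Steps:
M(x) = 6
Y = 16 (Y = (-4)**2 = 16)
a(D) = 4*D**2 (a(D) = (2*D)**2 = 4*D**2)
(a(12) + M(-5))*Y = (4*12**2 + 6)*16 = (4*144 + 6)*16 = (576 + 6)*16 = 582*16 = 9312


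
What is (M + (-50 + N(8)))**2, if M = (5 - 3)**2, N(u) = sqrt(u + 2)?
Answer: (46 - sqrt(10))**2 ≈ 1835.1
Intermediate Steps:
N(u) = sqrt(2 + u)
M = 4 (M = 2**2 = 4)
(M + (-50 + N(8)))**2 = (4 + (-50 + sqrt(2 + 8)))**2 = (4 + (-50 + sqrt(10)))**2 = (-46 + sqrt(10))**2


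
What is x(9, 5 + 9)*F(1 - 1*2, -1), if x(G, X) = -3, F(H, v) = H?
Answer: 3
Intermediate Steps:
x(9, 5 + 9)*F(1 - 1*2, -1) = -3*(1 - 1*2) = -3*(1 - 2) = -3*(-1) = 3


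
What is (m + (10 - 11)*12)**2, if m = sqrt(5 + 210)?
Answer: (-12 + sqrt(215))**2 ≈ 7.0909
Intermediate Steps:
m = sqrt(215) ≈ 14.663
(m + (10 - 11)*12)**2 = (sqrt(215) + (10 - 11)*12)**2 = (sqrt(215) - 1*12)**2 = (sqrt(215) - 12)**2 = (-12 + sqrt(215))**2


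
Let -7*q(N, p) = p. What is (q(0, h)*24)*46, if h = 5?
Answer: -5520/7 ≈ -788.57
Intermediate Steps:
q(N, p) = -p/7
(q(0, h)*24)*46 = (-1/7*5*24)*46 = -5/7*24*46 = -120/7*46 = -5520/7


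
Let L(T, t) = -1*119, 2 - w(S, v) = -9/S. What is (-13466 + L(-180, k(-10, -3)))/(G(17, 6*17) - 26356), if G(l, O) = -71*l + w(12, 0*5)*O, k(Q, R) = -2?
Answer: 5434/10913 ≈ 0.49794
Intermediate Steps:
w(S, v) = 2 + 9/S (w(S, v) = 2 - (-9)/S = 2 + 9/S)
L(T, t) = -119
G(l, O) = -71*l + 11*O/4 (G(l, O) = -71*l + (2 + 9/12)*O = -71*l + (2 + 9*(1/12))*O = -71*l + (2 + ¾)*O = -71*l + 11*O/4)
(-13466 + L(-180, k(-10, -3)))/(G(17, 6*17) - 26356) = (-13466 - 119)/((-71*17 + 11*(6*17)/4) - 26356) = -13585/((-1207 + (11/4)*102) - 26356) = -13585/((-1207 + 561/2) - 26356) = -13585/(-1853/2 - 26356) = -13585/(-54565/2) = -13585*(-2/54565) = 5434/10913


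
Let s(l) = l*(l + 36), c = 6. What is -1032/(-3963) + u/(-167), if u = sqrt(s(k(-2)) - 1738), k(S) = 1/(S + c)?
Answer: 344/1321 - I*sqrt(27663)/668 ≈ 0.26041 - 0.24899*I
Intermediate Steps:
k(S) = 1/(6 + S) (k(S) = 1/(S + 6) = 1/(6 + S))
s(l) = l*(36 + l)
u = I*sqrt(27663)/4 (u = sqrt((36 + 1/(6 - 2))/(6 - 2) - 1738) = sqrt((36 + 1/4)/4 - 1738) = sqrt((1/4)*(145/4) - 1738) = sqrt(145/16 - 1738) = sqrt(-27663/16) = I*sqrt(27663)/4 ≈ 41.581*I)
-1032/(-3963) + u/(-167) = -1032/(-3963) + (I*sqrt(27663)/4)/(-167) = -1032*(-1/3963) + (I*sqrt(27663)/4)*(-1/167) = 344/1321 - I*sqrt(27663)/668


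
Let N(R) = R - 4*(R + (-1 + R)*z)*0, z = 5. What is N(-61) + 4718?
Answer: 4657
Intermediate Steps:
N(R) = R (N(R) = R - 4*(R + (-1 + R)*5)*0 = R - 4*(R + (-5 + 5*R))*0 = R - 4*(-5 + 6*R)*0 = R + (20 - 24*R)*0 = R + 0 = R)
N(-61) + 4718 = -61 + 4718 = 4657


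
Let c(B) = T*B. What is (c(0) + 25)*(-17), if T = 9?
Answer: -425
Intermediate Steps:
c(B) = 9*B
(c(0) + 25)*(-17) = (9*0 + 25)*(-17) = (0 + 25)*(-17) = 25*(-17) = -425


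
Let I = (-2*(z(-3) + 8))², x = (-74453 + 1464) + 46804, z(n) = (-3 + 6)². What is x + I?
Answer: -25029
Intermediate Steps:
z(n) = 9 (z(n) = 3² = 9)
x = -26185 (x = -72989 + 46804 = -26185)
I = 1156 (I = (-2*(9 + 8))² = (-2*17)² = (-34)² = 1156)
x + I = -26185 + 1156 = -25029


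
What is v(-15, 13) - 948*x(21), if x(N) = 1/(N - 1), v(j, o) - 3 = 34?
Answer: -52/5 ≈ -10.400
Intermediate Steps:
v(j, o) = 37 (v(j, o) = 3 + 34 = 37)
x(N) = 1/(-1 + N)
v(-15, 13) - 948*x(21) = 37 - 948/(-1 + 21) = 37 - 948/20 = 37 - 948*1/20 = 37 - 237/5 = -52/5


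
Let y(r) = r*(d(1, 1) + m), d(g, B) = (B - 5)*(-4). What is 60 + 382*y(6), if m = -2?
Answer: 32148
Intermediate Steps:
d(g, B) = 20 - 4*B (d(g, B) = (-5 + B)*(-4) = 20 - 4*B)
y(r) = 14*r (y(r) = r*((20 - 4*1) - 2) = r*((20 - 4) - 2) = r*(16 - 2) = r*14 = 14*r)
60 + 382*y(6) = 60 + 382*(14*6) = 60 + 382*84 = 60 + 32088 = 32148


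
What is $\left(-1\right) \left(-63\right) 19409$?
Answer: $1222767$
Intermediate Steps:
$\left(-1\right) \left(-63\right) 19409 = 63 \cdot 19409 = 1222767$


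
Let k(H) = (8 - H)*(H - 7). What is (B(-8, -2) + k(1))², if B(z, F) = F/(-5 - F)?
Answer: 15376/9 ≈ 1708.4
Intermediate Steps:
k(H) = (-7 + H)*(8 - H) (k(H) = (8 - H)*(-7 + H) = (-7 + H)*(8 - H))
(B(-8, -2) + k(1))² = (-1*(-2)/(5 - 2) + (-56 - 1*1² + 15*1))² = (-1*(-2)/3 + (-56 - 1*1 + 15))² = (-1*(-2)*⅓ + (-56 - 1 + 15))² = (⅔ - 42)² = (-124/3)² = 15376/9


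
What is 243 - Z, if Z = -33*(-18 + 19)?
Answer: 276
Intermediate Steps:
Z = -33 (Z = -33*1 = -33)
243 - Z = 243 - 1*(-33) = 243 + 33 = 276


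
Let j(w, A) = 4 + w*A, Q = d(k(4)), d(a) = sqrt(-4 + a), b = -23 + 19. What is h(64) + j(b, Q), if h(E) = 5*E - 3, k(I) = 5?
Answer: 317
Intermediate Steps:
b = -4
Q = 1 (Q = sqrt(-4 + 5) = sqrt(1) = 1)
h(E) = -3 + 5*E
j(w, A) = 4 + A*w
h(64) + j(b, Q) = (-3 + 5*64) + (4 + 1*(-4)) = (-3 + 320) + (4 - 4) = 317 + 0 = 317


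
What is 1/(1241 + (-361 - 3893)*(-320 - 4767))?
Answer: 1/21641339 ≈ 4.6208e-8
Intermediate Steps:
1/(1241 + (-361 - 3893)*(-320 - 4767)) = 1/(1241 - 4254*(-5087)) = 1/(1241 + 21640098) = 1/21641339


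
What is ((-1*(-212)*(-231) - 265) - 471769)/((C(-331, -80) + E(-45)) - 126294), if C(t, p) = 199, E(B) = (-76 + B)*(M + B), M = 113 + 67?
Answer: 260503/71215 ≈ 3.6580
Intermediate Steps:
M = 180
E(B) = (-76 + B)*(180 + B)
((-1*(-212)*(-231) - 265) - 471769)/((C(-331, -80) + E(-45)) - 126294) = ((-1*(-212)*(-231) - 265) - 471769)/((199 + (-13680 + (-45)**2 + 104*(-45))) - 126294) = ((212*(-231) - 265) - 471769)/((199 + (-13680 + 2025 - 4680)) - 126294) = ((-48972 - 265) - 471769)/((199 - 16335) - 126294) = (-49237 - 471769)/(-16136 - 126294) = -521006/(-142430) = -521006*(-1/142430) = 260503/71215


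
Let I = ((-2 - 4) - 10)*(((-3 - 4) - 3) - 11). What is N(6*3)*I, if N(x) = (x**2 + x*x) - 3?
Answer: 216720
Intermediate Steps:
I = 336 (I = (-6 - 10)*((-7 - 3) - 11) = -16*(-10 - 11) = -16*(-21) = 336)
N(x) = -3 + 2*x**2 (N(x) = (x**2 + x**2) - 3 = 2*x**2 - 3 = -3 + 2*x**2)
N(6*3)*I = (-3 + 2*(6*3)**2)*336 = (-3 + 2*18**2)*336 = (-3 + 2*324)*336 = (-3 + 648)*336 = 645*336 = 216720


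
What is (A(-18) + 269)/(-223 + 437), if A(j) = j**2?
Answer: 593/214 ≈ 2.7710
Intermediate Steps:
(A(-18) + 269)/(-223 + 437) = ((-18)**2 + 269)/(-223 + 437) = (324 + 269)/214 = 593*(1/214) = 593/214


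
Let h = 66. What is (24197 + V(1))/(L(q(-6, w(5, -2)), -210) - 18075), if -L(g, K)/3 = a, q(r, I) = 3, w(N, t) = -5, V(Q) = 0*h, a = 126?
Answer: -24197/18453 ≈ -1.3113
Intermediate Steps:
V(Q) = 0 (V(Q) = 0*66 = 0)
L(g, K) = -378 (L(g, K) = -3*126 = -378)
(24197 + V(1))/(L(q(-6, w(5, -2)), -210) - 18075) = (24197 + 0)/(-378 - 18075) = 24197/(-18453) = 24197*(-1/18453) = -24197/18453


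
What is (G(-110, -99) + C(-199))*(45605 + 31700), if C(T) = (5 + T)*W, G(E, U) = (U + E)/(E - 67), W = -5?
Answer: 13288652195/177 ≈ 7.5077e+7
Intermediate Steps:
G(E, U) = (E + U)/(-67 + E)
C(T) = -25 - 5*T (C(T) = (5 + T)*(-5) = -25 - 5*T)
(G(-110, -99) + C(-199))*(45605 + 31700) = ((-110 - 99)/(-67 - 110) + (-25 - 5*(-199)))*(45605 + 31700) = (-209/(-177) + (-25 + 995))*77305 = (-1/177*(-209) + 970)*77305 = (209/177 + 970)*77305 = (171899/177)*77305 = 13288652195/177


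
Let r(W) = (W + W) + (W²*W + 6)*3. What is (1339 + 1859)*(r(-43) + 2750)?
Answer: -754213122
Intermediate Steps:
r(W) = 18 + 2*W + 3*W³ (r(W) = 2*W + (W³ + 6)*3 = 2*W + (6 + W³)*3 = 2*W + (18 + 3*W³) = 18 + 2*W + 3*W³)
(1339 + 1859)*(r(-43) + 2750) = (1339 + 1859)*((18 + 2*(-43) + 3*(-43)³) + 2750) = 3198*((18 - 86 + 3*(-79507)) + 2750) = 3198*((18 - 86 - 238521) + 2750) = 3198*(-238589 + 2750) = 3198*(-235839) = -754213122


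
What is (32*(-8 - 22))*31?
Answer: -29760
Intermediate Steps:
(32*(-8 - 22))*31 = (32*(-30))*31 = -960*31 = -29760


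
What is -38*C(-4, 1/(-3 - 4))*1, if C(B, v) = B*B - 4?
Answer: -456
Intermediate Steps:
C(B, v) = -4 + B² (C(B, v) = B² - 4 = -4 + B²)
-38*C(-4, 1/(-3 - 4))*1 = -38*(-4 + (-4)²)*1 = -38*(-4 + 16)*1 = -38*12*1 = -456*1 = -456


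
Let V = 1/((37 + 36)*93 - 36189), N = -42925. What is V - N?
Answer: 1261994999/29400 ≈ 42925.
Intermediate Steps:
V = -1/29400 (V = 1/(73*93 - 36189) = 1/(6789 - 36189) = 1/(-29400) = -1/29400 ≈ -3.4014e-5)
V - N = -1/29400 - 1*(-42925) = -1/29400 + 42925 = 1261994999/29400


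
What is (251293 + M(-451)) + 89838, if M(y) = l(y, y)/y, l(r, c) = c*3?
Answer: 341134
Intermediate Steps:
l(r, c) = 3*c
M(y) = 3 (M(y) = (3*y)/y = 3)
(251293 + M(-451)) + 89838 = (251293 + 3) + 89838 = 251296 + 89838 = 341134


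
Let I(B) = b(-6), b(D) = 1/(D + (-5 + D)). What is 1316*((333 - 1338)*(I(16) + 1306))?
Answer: -29362598580/17 ≈ -1.7272e+9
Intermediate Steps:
b(D) = 1/(-5 + 2*D)
I(B) = -1/17 (I(B) = 1/(-5 + 2*(-6)) = 1/(-5 - 12) = 1/(-17) = -1/17)
1316*((333 - 1338)*(I(16) + 1306)) = 1316*((333 - 1338)*(-1/17 + 1306)) = 1316*(-1005*22201/17) = 1316*(-22312005/17) = -29362598580/17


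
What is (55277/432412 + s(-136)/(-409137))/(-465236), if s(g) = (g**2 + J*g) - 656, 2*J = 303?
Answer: -23811052717/82307575143092784 ≈ -2.8929e-7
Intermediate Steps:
J = 303/2 (J = (1/2)*303 = 303/2 ≈ 151.50)
s(g) = -656 + g**2 + 303*g/2 (s(g) = (g**2 + 303*g/2) - 656 = -656 + g**2 + 303*g/2)
(55277/432412 + s(-136)/(-409137))/(-465236) = (55277/432412 + (-656 + (-136)**2 + (303/2)*(-136))/(-409137))/(-465236) = (55277*(1/432412) + (-656 + 18496 - 20604)*(-1/409137))*(-1/465236) = (55277/432412 - 2764*(-1/409137))*(-1/465236) = (55277/432412 + 2764/409137)*(-1/465236) = (23811052717/176915748444)*(-1/465236) = -23811052717/82307575143092784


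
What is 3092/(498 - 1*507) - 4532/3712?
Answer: -2879573/8352 ≈ -344.78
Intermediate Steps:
3092/(498 - 1*507) - 4532/3712 = 3092/(498 - 507) - 4532*1/3712 = 3092/(-9) - 1133/928 = 3092*(-⅑) - 1133/928 = -3092/9 - 1133/928 = -2879573/8352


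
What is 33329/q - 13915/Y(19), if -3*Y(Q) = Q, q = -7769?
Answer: 323683654/147611 ≈ 2192.8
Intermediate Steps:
Y(Q) = -Q/3
33329/q - 13915/Y(19) = 33329/(-7769) - 13915/((-1/3*19)) = 33329*(-1/7769) - 13915/(-19/3) = -33329/7769 - 13915*(-3/19) = -33329/7769 + 41745/19 = 323683654/147611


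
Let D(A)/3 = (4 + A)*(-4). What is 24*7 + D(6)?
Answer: 48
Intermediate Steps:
D(A) = -48 - 12*A (D(A) = 3*((4 + A)*(-4)) = 3*(-16 - 4*A) = -48 - 12*A)
24*7 + D(6) = 24*7 + (-48 - 12*6) = 168 + (-48 - 72) = 168 - 120 = 48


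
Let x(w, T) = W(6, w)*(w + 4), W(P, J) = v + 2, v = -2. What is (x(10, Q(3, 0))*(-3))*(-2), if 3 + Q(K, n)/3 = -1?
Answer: 0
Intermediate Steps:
Q(K, n) = -12 (Q(K, n) = -9 + 3*(-1) = -9 - 3 = -12)
W(P, J) = 0 (W(P, J) = -2 + 2 = 0)
x(w, T) = 0 (x(w, T) = 0*(w + 4) = 0*(4 + w) = 0)
(x(10, Q(3, 0))*(-3))*(-2) = (0*(-3))*(-2) = 0*(-2) = 0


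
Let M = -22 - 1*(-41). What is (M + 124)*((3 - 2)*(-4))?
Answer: -572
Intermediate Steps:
M = 19 (M = -22 + 41 = 19)
(M + 124)*((3 - 2)*(-4)) = (19 + 124)*((3 - 2)*(-4)) = 143*(1*(-4)) = 143*(-4) = -572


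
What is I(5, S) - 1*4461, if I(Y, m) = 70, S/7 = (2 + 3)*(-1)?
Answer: -4391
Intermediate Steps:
S = -35 (S = 7*((2 + 3)*(-1)) = 7*(5*(-1)) = 7*(-5) = -35)
I(5, S) - 1*4461 = 70 - 1*4461 = 70 - 4461 = -4391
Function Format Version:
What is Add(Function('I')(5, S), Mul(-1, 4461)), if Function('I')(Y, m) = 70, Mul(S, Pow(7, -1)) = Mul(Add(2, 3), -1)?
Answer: -4391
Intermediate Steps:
S = -35 (S = Mul(7, Mul(Add(2, 3), -1)) = Mul(7, Mul(5, -1)) = Mul(7, -5) = -35)
Add(Function('I')(5, S), Mul(-1, 4461)) = Add(70, Mul(-1, 4461)) = Add(70, -4461) = -4391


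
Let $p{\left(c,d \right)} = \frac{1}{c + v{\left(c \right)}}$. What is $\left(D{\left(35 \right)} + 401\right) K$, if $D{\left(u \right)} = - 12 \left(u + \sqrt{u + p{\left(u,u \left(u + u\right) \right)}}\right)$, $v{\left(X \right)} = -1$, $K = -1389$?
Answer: $26391 + \frac{8334 \sqrt{40494}}{17} \approx 1.2504 \cdot 10^{5}$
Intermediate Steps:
$p{\left(c,d \right)} = \frac{1}{-1 + c}$ ($p{\left(c,d \right)} = \frac{1}{c - 1} = \frac{1}{-1 + c}$)
$D{\left(u \right)} = - 12 u - 12 \sqrt{u + \frac{1}{-1 + u}}$ ($D{\left(u \right)} = - 12 \left(u + \sqrt{u + \frac{1}{-1 + u}}\right) = - 12 u - 12 \sqrt{u + \frac{1}{-1 + u}}$)
$\left(D{\left(35 \right)} + 401\right) K = \left(\left(\left(-12\right) 35 - 12 \sqrt{\frac{1 + 35 \left(-1 + 35\right)}{-1 + 35}}\right) + 401\right) \left(-1389\right) = \left(\left(-420 - 12 \sqrt{\frac{1 + 35 \cdot 34}{34}}\right) + 401\right) \left(-1389\right) = \left(\left(-420 - 12 \sqrt{\frac{1 + 1190}{34}}\right) + 401\right) \left(-1389\right) = \left(\left(-420 - 12 \sqrt{\frac{1}{34} \cdot 1191}\right) + 401\right) \left(-1389\right) = \left(\left(-420 - 12 \sqrt{\frac{1191}{34}}\right) + 401\right) \left(-1389\right) = \left(\left(-420 - 12 \frac{\sqrt{40494}}{34}\right) + 401\right) \left(-1389\right) = \left(\left(-420 - \frac{6 \sqrt{40494}}{17}\right) + 401\right) \left(-1389\right) = \left(-19 - \frac{6 \sqrt{40494}}{17}\right) \left(-1389\right) = 26391 + \frac{8334 \sqrt{40494}}{17}$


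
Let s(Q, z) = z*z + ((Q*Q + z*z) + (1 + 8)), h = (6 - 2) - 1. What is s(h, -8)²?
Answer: 21316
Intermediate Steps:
h = 3 (h = 4 - 1 = 3)
s(Q, z) = 9 + Q² + 2*z² (s(Q, z) = z² + ((Q² + z²) + 9) = z² + (9 + Q² + z²) = 9 + Q² + 2*z²)
s(h, -8)² = (9 + 3² + 2*(-8)²)² = (9 + 9 + 2*64)² = (9 + 9 + 128)² = 146² = 21316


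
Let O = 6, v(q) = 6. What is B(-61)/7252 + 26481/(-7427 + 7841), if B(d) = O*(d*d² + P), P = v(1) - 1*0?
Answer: -2212891/17871 ≈ -123.83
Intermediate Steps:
P = 6 (P = 6 - 1*0 = 6 + 0 = 6)
B(d) = 36 + 6*d³ (B(d) = 6*(d*d² + 6) = 6*(d³ + 6) = 6*(6 + d³) = 36 + 6*d³)
B(-61)/7252 + 26481/(-7427 + 7841) = (36 + 6*(-61)³)/7252 + 26481/(-7427 + 7841) = (36 + 6*(-226981))*(1/7252) + 26481/414 = (36 - 1361886)*(1/7252) + 26481*(1/414) = -1361850*1/7252 + 8827/138 = -97275/518 + 8827/138 = -2212891/17871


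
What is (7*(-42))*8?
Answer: -2352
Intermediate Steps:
(7*(-42))*8 = -294*8 = -2352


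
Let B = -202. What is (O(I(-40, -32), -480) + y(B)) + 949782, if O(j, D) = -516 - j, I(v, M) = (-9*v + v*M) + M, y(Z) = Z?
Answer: 947456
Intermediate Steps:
I(v, M) = M - 9*v + M*v (I(v, M) = (-9*v + M*v) + M = M - 9*v + M*v)
(O(I(-40, -32), -480) + y(B)) + 949782 = ((-516 - (-32 - 9*(-40) - 32*(-40))) - 202) + 949782 = ((-516 - (-32 + 360 + 1280)) - 202) + 949782 = ((-516 - 1*1608) - 202) + 949782 = ((-516 - 1608) - 202) + 949782 = (-2124 - 202) + 949782 = -2326 + 949782 = 947456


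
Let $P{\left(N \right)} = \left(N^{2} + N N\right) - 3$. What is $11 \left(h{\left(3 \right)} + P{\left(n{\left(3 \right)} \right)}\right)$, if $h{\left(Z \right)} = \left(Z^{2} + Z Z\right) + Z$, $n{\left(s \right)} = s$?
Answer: $396$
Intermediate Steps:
$P{\left(N \right)} = -3 + 2 N^{2}$ ($P{\left(N \right)} = \left(N^{2} + N^{2}\right) - 3 = 2 N^{2} - 3 = -3 + 2 N^{2}$)
$h{\left(Z \right)} = Z + 2 Z^{2}$ ($h{\left(Z \right)} = \left(Z^{2} + Z^{2}\right) + Z = 2 Z^{2} + Z = Z + 2 Z^{2}$)
$11 \left(h{\left(3 \right)} + P{\left(n{\left(3 \right)} \right)}\right) = 11 \left(3 \left(1 + 2 \cdot 3\right) - \left(3 - 2 \cdot 3^{2}\right)\right) = 11 \left(3 \left(1 + 6\right) + \left(-3 + 2 \cdot 9\right)\right) = 11 \left(3 \cdot 7 + \left(-3 + 18\right)\right) = 11 \left(21 + 15\right) = 11 \cdot 36 = 396$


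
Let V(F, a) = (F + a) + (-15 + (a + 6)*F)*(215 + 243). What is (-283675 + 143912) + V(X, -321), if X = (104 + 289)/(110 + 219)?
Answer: -105045583/329 ≈ -3.1929e+5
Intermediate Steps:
X = 393/329 ≈ 1.1945
V(F, a) = -6870 + F + a + 458*F*(6 + a) (V(F, a) = (F + a) + (-15 + (6 + a)*F)*458 = (F + a) + (-15 + F*(6 + a))*458 = (F + a) + (-6870 + 458*F*(6 + a)) = -6870 + F + a + 458*F*(6 + a))
(-283675 + 143912) + V(X, -321) = (-283675 + 143912) + (-6870 - 321 + 2749*(393/329) + 458*(393/329)*(-321)) = -139763 + (-6870 - 321 + 1080357/329 - 57778074/329) = -139763 - 59063556/329 = -105045583/329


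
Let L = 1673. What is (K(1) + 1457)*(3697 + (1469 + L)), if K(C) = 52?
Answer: 10320051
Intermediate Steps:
(K(1) + 1457)*(3697 + (1469 + L)) = (52 + 1457)*(3697 + (1469 + 1673)) = 1509*(3697 + 3142) = 1509*6839 = 10320051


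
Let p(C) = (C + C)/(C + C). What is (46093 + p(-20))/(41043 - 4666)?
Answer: 46094/36377 ≈ 1.2671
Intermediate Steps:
p(C) = 1 (p(C) = (2*C)/((2*C)) = (2*C)*(1/(2*C)) = 1)
(46093 + p(-20))/(41043 - 4666) = (46093 + 1)/(41043 - 4666) = 46094/36377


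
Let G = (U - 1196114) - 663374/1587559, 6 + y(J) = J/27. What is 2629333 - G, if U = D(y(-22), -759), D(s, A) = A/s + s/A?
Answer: 43287963711286361/11316120552 ≈ 3.8253e+6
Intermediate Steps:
y(J) = -6 + J/27
U = 793945/7128 (U = -759/(-6 + (1/27)*(-22)) + (-6 + (1/27)*(-22))/(-759) = -759/(-6 - 22/27) + (-6 - 22/27)*(-1/759) = -759/(-184/27) - 184/27*(-1/759) = -759*(-27/184) + 8/891 = 891/8 + 8/891 = 793945/7128 ≈ 111.38)
G = -13534114511934545/11316120552 (G = (793945/7128 - 1196114) - 663374/1587559 = -8525106647/7128 - 663374*1/1587559 = -8525106647/7128 - 663374/1587559 = -13534114511934545/11316120552 ≈ -1.1960e+6)
2629333 - G = 2629333 - 1*(-13534114511934545/11316120552) = 2629333 + 13534114511934545/11316120552 = 43287963711286361/11316120552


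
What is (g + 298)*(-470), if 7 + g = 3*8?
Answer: -148050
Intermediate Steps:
g = 17 (g = -7 + 3*8 = -7 + 24 = 17)
(g + 298)*(-470) = (17 + 298)*(-470) = 315*(-470) = -148050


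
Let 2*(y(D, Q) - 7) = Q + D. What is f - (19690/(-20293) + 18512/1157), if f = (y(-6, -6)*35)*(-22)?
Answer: -15930608/20293 ≈ -785.03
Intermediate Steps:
y(D, Q) = 7 + D/2 + Q/2 (y(D, Q) = 7 + (Q + D)/2 = 7 + (D + Q)/2 = 7 + (D/2 + Q/2) = 7 + D/2 + Q/2)
f = -770 (f = ((7 + (½)*(-6) + (½)*(-6))*35)*(-22) = ((7 - 3 - 3)*35)*(-22) = (1*35)*(-22) = 35*(-22) = -770)
f - (19690/(-20293) + 18512/1157) = -770 - (19690/(-20293) + 18512/1157) = -770 - (19690*(-1/20293) + 18512*(1/1157)) = -770 - (-19690/20293 + 16) = -770 - 1*304998/20293 = -770 - 304998/20293 = -15930608/20293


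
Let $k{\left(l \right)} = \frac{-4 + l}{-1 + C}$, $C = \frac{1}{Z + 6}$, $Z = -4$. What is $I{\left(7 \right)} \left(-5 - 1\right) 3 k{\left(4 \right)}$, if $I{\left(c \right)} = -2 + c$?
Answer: $0$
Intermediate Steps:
$C = \frac{1}{2}$ ($C = \frac{1}{-4 + 6} = \frac{1}{2} \approx 0.5$)
$k{\left(l \right)} = 8 - 2 l$ ($k{\left(l \right)} = \frac{-4 + l}{-1 + \frac{1}{2}} = \frac{-4 + l}{- \frac{1}{2}} = \left(-4 + l\right) \left(-2\right) = 8 - 2 l$)
$I{\left(7 \right)} \left(-5 - 1\right) 3 k{\left(4 \right)} = \left(-2 + 7\right) \left(-5 - 1\right) 3 \left(8 - 8\right) = 5 \left(\left(-6\right) 3\right) \left(8 - 8\right) = 5 \left(-18\right) 0 = \left(-90\right) 0 = 0$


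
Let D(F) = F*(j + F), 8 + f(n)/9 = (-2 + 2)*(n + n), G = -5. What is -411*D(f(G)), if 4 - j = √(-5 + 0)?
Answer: -2012256 - 29592*I*√5 ≈ -2.0123e+6 - 66170.0*I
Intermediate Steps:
j = 4 - I*√5 (j = 4 - √(-5 + 0) = 4 - √(-5) = 4 - I*√5 ≈ 4.0 - 2.2361*I)
f(n) = -72 (f(n) = -72 + 9*((-2 + 2)*(n + n)) = -72 + 9*(0*(2*n)) = -72 + 9*0 = -72 + 0 = -72)
D(F) = F*(4 + F - I*√5) (D(F) = F*((4 - I*√5) + F) = F*(4 + F - I*√5))
-411*D(f(G)) = -(-29592)*(4 - 72 - I*√5) = -(-29592)*(-68 - I*√5) = -411*(4896 + 72*I*√5) = -2012256 - 29592*I*√5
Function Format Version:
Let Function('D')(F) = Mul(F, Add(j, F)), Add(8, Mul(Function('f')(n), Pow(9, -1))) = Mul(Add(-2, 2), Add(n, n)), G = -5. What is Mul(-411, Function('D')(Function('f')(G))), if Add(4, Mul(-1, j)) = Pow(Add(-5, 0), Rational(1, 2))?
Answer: Add(-2012256, Mul(-29592, I, Pow(5, Rational(1, 2)))) ≈ Add(-2.0123e+6, Mul(-66170., I))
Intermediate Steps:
j = Add(4, Mul(-1, I, Pow(5, Rational(1, 2)))) (j = Add(4, Mul(-1, Pow(Add(-5, 0), Rational(1, 2)))) = Add(4, Mul(-1, Pow(-5, Rational(1, 2)))) = Add(4, Mul(-1, Mul(I, Pow(5, Rational(1, 2))))) = Add(4, Mul(-1, I, Pow(5, Rational(1, 2)))) ≈ Add(4.0000, Mul(-2.2361, I)))
Function('f')(n) = -72 (Function('f')(n) = Add(-72, Mul(9, Mul(Add(-2, 2), Add(n, n)))) = Add(-72, Mul(9, Mul(0, Mul(2, n)))) = Add(-72, Mul(9, 0)) = Add(-72, 0) = -72)
Function('D')(F) = Mul(F, Add(4, F, Mul(-1, I, Pow(5, Rational(1, 2))))) (Function('D')(F) = Mul(F, Add(Add(4, Mul(-1, I, Pow(5, Rational(1, 2)))), F)) = Mul(F, Add(4, F, Mul(-1, I, Pow(5, Rational(1, 2))))))
Mul(-411, Function('D')(Function('f')(G))) = Mul(-411, Mul(-72, Add(4, -72, Mul(-1, I, Pow(5, Rational(1, 2)))))) = Mul(-411, Mul(-72, Add(-68, Mul(-1, I, Pow(5, Rational(1, 2)))))) = Mul(-411, Add(4896, Mul(72, I, Pow(5, Rational(1, 2))))) = Add(-2012256, Mul(-29592, I, Pow(5, Rational(1, 2))))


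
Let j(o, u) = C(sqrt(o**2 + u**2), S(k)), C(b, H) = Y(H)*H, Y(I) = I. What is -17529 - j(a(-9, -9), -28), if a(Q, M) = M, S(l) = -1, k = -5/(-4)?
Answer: -17530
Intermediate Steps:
k = 5/4 (k = -5*(-1/4) = 5/4 ≈ 1.2500)
C(b, H) = H**2 (C(b, H) = H*H = H**2)
j(o, u) = 1 (j(o, u) = (-1)**2 = 1)
-17529 - j(a(-9, -9), -28) = -17529 - 1*1 = -17529 - 1 = -17530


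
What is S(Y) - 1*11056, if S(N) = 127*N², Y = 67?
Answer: 559047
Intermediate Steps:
S(Y) - 1*11056 = 127*67² - 1*11056 = 127*4489 - 11056 = 570103 - 11056 = 559047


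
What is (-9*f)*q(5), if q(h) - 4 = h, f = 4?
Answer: -324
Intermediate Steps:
q(h) = 4 + h
(-9*f)*q(5) = (-9*4)*(4 + 5) = -36*9 = -324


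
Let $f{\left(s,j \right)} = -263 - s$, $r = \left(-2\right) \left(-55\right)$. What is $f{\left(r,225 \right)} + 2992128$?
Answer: $2991755$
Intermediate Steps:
$r = 110$
$f{\left(r,225 \right)} + 2992128 = \left(-263 - 110\right) + 2992128 = -373 + 2992128 = 2991755$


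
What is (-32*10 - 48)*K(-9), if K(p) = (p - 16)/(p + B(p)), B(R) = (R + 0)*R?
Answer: 1150/9 ≈ 127.78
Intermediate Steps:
B(R) = R² (B(R) = R*R = R²)
K(p) = (-16 + p)/(p + p²) (K(p) = (p - 16)/(p + p²) = (-16 + p)/(p + p²))
(-32*10 - 48)*K(-9) = (-32*10 - 48)*((-16 - 9)/((-9)*(1 - 9))) = (-320 - 48)*(-⅑*(-25)/(-8)) = -(-368)*(-1)*(-25)/(9*8) = -368*(-25/72) = 1150/9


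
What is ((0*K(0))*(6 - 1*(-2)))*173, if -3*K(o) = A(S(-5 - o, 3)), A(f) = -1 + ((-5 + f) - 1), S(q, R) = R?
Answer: 0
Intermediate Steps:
A(f) = -7 + f (A(f) = -1 + (-6 + f) = -7 + f)
K(o) = 4/3 (K(o) = -(-7 + 3)/3 = -⅓*(-4) = 4/3)
((0*K(0))*(6 - 1*(-2)))*173 = ((0*(4/3))*(6 - 1*(-2)))*173 = (0*(6 + 2))*173 = (0*8)*173 = 0*173 = 0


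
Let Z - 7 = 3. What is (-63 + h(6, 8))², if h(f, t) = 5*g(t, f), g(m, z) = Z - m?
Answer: 2809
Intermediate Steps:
Z = 10 (Z = 7 + 3 = 10)
g(m, z) = 10 - m
h(f, t) = 50 - 5*t (h(f, t) = 5*(10 - t) = 50 - 5*t)
(-63 + h(6, 8))² = (-63 + (50 - 5*8))² = (-63 + (50 - 40))² = (-63 + 10)² = (-53)² = 2809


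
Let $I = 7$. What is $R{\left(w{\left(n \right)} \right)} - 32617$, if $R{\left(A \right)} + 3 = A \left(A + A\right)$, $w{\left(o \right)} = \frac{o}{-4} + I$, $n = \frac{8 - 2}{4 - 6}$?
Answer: $- \frac{259999}{8} \approx -32500.0$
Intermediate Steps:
$n = -3$ ($n = \frac{6}{-2} = 6 \left(- \frac{1}{2}\right) = -3$)
$w{\left(o \right)} = 7 - \frac{o}{4}$ ($w{\left(o \right)} = \frac{o}{-4} + 7 = o \left(- \frac{1}{4}\right) + 7 = - \frac{o}{4} + 7 = 7 - \frac{o}{4}$)
$R{\left(A \right)} = -3 + 2 A^{2}$ ($R{\left(A \right)} = -3 + A \left(A + A\right) = -3 + A 2 A = -3 + 2 A^{2}$)
$R{\left(w{\left(n \right)} \right)} - 32617 = \left(-3 + 2 \left(7 - - \frac{3}{4}\right)^{2}\right) - 32617 = \left(-3 + 2 \left(7 + \frac{3}{4}\right)^{2}\right) - 32617 = \left(-3 + 2 \left(\frac{31}{4}\right)^{2}\right) - 32617 = \left(-3 + 2 \cdot \frac{961}{16}\right) - 32617 = \left(-3 + \frac{961}{8}\right) - 32617 = \frac{937}{8} - 32617 = - \frac{259999}{8}$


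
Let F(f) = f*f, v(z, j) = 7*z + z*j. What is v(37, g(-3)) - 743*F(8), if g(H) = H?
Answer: -47404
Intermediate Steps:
v(z, j) = 7*z + j*z
F(f) = f²
v(37, g(-3)) - 743*F(8) = 37*(7 - 3) - 743*8² = 37*4 - 743*64 = 148 - 47552 = -47404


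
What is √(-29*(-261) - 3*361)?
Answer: √6486 ≈ 80.536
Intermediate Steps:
√(-29*(-261) - 3*361) = √(7569 - 1083) = √6486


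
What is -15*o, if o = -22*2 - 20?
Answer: 960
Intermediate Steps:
o = -64 (o = -44 - 20 = -64)
-15*o = -15*(-64) = 960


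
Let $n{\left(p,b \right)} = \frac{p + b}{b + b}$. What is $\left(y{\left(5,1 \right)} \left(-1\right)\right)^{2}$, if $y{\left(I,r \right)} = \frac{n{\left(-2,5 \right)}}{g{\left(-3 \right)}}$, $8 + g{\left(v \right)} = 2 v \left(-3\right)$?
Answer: $\frac{9}{10000} \approx 0.0009$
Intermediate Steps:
$n{\left(p,b \right)} = \frac{b + p}{2 b}$
$g{\left(v \right)} = -8 - 6 v$ ($g{\left(v \right)} = -8 + 2 v \left(-3\right) = -8 - 6 v$)
$y{\left(I,r \right)} = \frac{3}{100}$ ($y{\left(I,r \right)} = \frac{\frac{1}{2} \cdot \frac{1}{5} \left(5 - 2\right)}{-8 - -18} = \frac{\frac{1}{2} \cdot \frac{1}{5} \cdot 3}{-8 + 18} = \frac{3}{10 \cdot 10} = \frac{3}{10} \cdot \frac{1}{10} = \frac{3}{100}$)
$\left(y{\left(5,1 \right)} \left(-1\right)\right)^{2} = \left(\frac{3}{100} \left(-1\right)\right)^{2} = \left(- \frac{3}{100}\right)^{2} = \frac{9}{10000}$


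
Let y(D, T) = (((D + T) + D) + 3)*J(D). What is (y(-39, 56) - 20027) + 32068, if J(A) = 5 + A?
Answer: 12687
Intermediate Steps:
y(D, T) = (5 + D)*(3 + T + 2*D) (y(D, T) = (((D + T) + D) + 3)*(5 + D) = ((T + 2*D) + 3)*(5 + D) = (3 + T + 2*D)*(5 + D) = (5 + D)*(3 + T + 2*D))
(y(-39, 56) - 20027) + 32068 = ((5 - 39)*(3 + 56 + 2*(-39)) - 20027) + 32068 = (-34*(3 + 56 - 78) - 20027) + 32068 = (-34*(-19) - 20027) + 32068 = (646 - 20027) + 32068 = -19381 + 32068 = 12687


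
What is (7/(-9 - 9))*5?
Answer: -35/18 ≈ -1.9444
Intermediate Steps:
(7/(-9 - 9))*5 = (7/(-18))*5 = -1/18*7*5 = -7/18*5 = -35/18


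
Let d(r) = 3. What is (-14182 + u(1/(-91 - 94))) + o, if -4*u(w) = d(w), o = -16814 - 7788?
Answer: -155139/4 ≈ -38785.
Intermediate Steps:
o = -24602
u(w) = -3/4 (u(w) = -1/4*3 = -3/4)
(-14182 + u(1/(-91 - 94))) + o = (-14182 - 3/4) - 24602 = -56731/4 - 24602 = -155139/4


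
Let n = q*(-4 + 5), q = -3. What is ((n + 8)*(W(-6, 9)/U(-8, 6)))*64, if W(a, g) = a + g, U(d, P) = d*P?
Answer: -20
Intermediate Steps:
U(d, P) = P*d
n = -3 (n = -3*(-4 + 5) = -3*1 = -3)
((n + 8)*(W(-6, 9)/U(-8, 6)))*64 = ((-3 + 8)*((-6 + 9)/((6*(-8)))))*64 = (5*(3/(-48)))*64 = (5*(3*(-1/48)))*64 = (5*(-1/16))*64 = -5/16*64 = -20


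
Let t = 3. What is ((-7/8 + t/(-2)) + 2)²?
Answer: 9/64 ≈ 0.14063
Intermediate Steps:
((-7/8 + t/(-2)) + 2)² = ((-7/8 + 3/(-2)) + 2)² = ((-7*⅛ + 3*(-½)) + 2)² = ((-7/8 - 3/2) + 2)² = (-19/8 + 2)² = (-3/8)² = 9/64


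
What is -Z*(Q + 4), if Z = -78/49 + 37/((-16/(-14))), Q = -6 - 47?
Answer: 12067/8 ≈ 1508.4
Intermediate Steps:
Q = -53
Z = 12067/392 (Z = -78*1/49 + 37/((-16*(-1)/14)) = -78/49 + 37/((-1*(-8/7))) = -78/49 + 37/(8/7) = -78/49 + 37*(7/8) = -78/49 + 259/8 = 12067/392 ≈ 30.783)
-Z*(Q + 4) = -12067*(-53 + 4)/392 = -12067*(-49)/392 = -1*(-12067/8) = 12067/8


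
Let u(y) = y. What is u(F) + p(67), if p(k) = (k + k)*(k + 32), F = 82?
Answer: 13348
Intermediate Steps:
p(k) = 2*k*(32 + k) (p(k) = (2*k)*(32 + k) = 2*k*(32 + k))
u(F) + p(67) = 82 + 2*67*(32 + 67) = 82 + 2*67*99 = 82 + 13266 = 13348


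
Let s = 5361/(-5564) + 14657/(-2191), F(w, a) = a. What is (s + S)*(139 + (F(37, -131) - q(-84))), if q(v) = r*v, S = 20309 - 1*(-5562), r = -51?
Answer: -337048134799245/3047681 ≈ -1.1059e+8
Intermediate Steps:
S = 25871 (S = 20309 + 5562 = 25871)
q(v) = -51*v
s = -93297499/12190724 (s = 5361*(-1/5564) + 14657*(-1/2191) = -5361/5564 - 14657/2191 = -93297499/12190724 ≈ -7.6532)
(s + S)*(139 + (F(37, -131) - q(-84))) = (-93297499/12190724 + 25871)*(139 + (-131 - (-51)*(-84))) = 315292923105*(139 + (-131 - 1*4284))/12190724 = 315292923105*(139 + (-131 - 4284))/12190724 = 315292923105*(139 - 4415)/12190724 = (315292923105/12190724)*(-4276) = -337048134799245/3047681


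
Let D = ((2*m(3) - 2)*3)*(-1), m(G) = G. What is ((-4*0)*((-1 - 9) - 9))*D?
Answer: 0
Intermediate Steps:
D = -12 (D = ((2*3 - 2)*3)*(-1) = ((6 - 2)*3)*(-1) = (4*3)*(-1) = 12*(-1) = -12)
((-4*0)*((-1 - 9) - 9))*D = ((-4*0)*((-1 - 9) - 9))*(-12) = (0*(-10 - 9))*(-12) = (0*(-19))*(-12) = 0*(-12) = 0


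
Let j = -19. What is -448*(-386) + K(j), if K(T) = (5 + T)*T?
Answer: 173194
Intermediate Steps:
K(T) = T*(5 + T)
-448*(-386) + K(j) = -448*(-386) - 19*(5 - 19) = 172928 - 19*(-14) = 172928 + 266 = 173194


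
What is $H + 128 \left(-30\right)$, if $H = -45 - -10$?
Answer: $-3875$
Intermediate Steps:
$H = -35$ ($H = -45 + 10 = -35$)
$H + 128 \left(-30\right) = -35 + 128 \left(-30\right) = -35 - 3840 = -3875$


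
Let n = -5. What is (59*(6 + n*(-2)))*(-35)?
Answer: -33040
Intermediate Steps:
(59*(6 + n*(-2)))*(-35) = (59*(6 - 5*(-2)))*(-35) = (59*(6 + 10))*(-35) = (59*16)*(-35) = 944*(-35) = -33040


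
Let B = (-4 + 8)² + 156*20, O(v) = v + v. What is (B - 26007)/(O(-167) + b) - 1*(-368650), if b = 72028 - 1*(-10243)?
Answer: 30206052179/81937 ≈ 3.6865e+5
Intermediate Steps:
O(v) = 2*v
b = 82271 (b = 72028 + 10243 = 82271)
B = 3136 (B = 4² + 3120 = 16 + 3120 = 3136)
(B - 26007)/(O(-167) + b) - 1*(-368650) = (3136 - 26007)/(2*(-167) + 82271) - 1*(-368650) = -22871/(-334 + 82271) + 368650 = -22871/81937 + 368650 = 30206052179/81937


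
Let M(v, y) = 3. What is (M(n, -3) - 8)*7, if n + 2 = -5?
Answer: -35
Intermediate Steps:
n = -7 (n = -2 - 5 = -7)
(M(n, -3) - 8)*7 = (3 - 8)*7 = -5*7 = -35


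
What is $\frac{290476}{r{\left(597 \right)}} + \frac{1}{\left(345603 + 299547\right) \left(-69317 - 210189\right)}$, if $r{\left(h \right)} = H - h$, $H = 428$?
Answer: $- \frac{52379589699848569}{30474637007100} \approx -1718.8$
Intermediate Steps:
$r{\left(h \right)} = 428 - h$
$\frac{290476}{r{\left(597 \right)}} + \frac{1}{\left(345603 + 299547\right) \left(-69317 - 210189\right)} = \frac{290476}{428 - 597} + \frac{1}{\left(345603 + 299547\right) \left(-69317 - 210189\right)} = \frac{290476}{428 - 597} + \frac{1}{645150 \left(-69317 - 210189\right)} = \frac{290476}{-169} + \frac{1}{645150 \left(-279506\right)} = 290476 \left(- \frac{1}{169}\right) + \frac{1}{645150} \left(- \frac{1}{279506}\right) = - \frac{290476}{169} - \frac{1}{180323295900} = - \frac{52379589699848569}{30474637007100}$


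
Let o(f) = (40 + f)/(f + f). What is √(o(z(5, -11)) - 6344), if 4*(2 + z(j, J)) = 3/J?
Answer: I*√210442414/182 ≈ 79.707*I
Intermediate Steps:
z(j, J) = -2 + 3/(4*J) (z(j, J) = -2 + (3/J)/4 = -2 + 3/(4*J))
o(f) = (40 + f)/(2*f) (o(f) = (40 + f)/((2*f)) = (40 + f)*(1/(2*f)) = (40 + f)/(2*f))
√(o(z(5, -11)) - 6344) = √((40 + (-2 + (¾)/(-11)))/(2*(-2 + (¾)/(-11))) - 6344) = √((40 + (-2 + (¾)*(-1/11)))/(2*(-2 + (¾)*(-1/11))) - 6344) = √((40 + (-2 - 3/44))/(2*(-2 - 3/44)) - 6344) = √((40 - 91/44)/(2*(-91/44)) - 6344) = √((½)*(-44/91)*(1669/44) - 6344) = √(-1669/182 - 6344) = √(-1156277/182) = I*√210442414/182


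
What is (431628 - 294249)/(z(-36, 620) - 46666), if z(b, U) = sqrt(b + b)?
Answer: -291405837/98987074 - 37467*I*sqrt(2)/98987074 ≈ -2.9439 - 0.00053529*I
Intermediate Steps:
z(b, U) = sqrt(2)*sqrt(b) (z(b, U) = sqrt(2*b) = sqrt(2)*sqrt(b))
(431628 - 294249)/(z(-36, 620) - 46666) = (431628 - 294249)/(sqrt(2)*sqrt(-36) - 46666) = 137379/(sqrt(2)*(6*I) - 46666) = 137379/(6*I*sqrt(2) - 46666) = 137379/(-46666 + 6*I*sqrt(2))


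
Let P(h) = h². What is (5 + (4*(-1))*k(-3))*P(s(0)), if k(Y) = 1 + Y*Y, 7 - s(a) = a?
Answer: -1715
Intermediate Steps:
s(a) = 7 - a
k(Y) = 1 + Y²
(5 + (4*(-1))*k(-3))*P(s(0)) = (5 + (4*(-1))*(1 + (-3)²))*(7 - 1*0)² = (5 - 4*(1 + 9))*(7 + 0)² = (5 - 4*10)*7² = (5 - 40)*49 = -35*49 = -1715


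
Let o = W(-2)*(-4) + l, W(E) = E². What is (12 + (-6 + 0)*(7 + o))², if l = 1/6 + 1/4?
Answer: 16129/4 ≈ 4032.3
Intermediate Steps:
l = 5/12 (l = 1*(⅙) + 1*(¼) = ⅙ + ¼ = 5/12 ≈ 0.41667)
o = -187/12 (o = (-2)²*(-4) + 5/12 = 4*(-4) + 5/12 = -16 + 5/12 = -187/12 ≈ -15.583)
(12 + (-6 + 0)*(7 + o))² = (12 + (-6 + 0)*(7 - 187/12))² = (12 - 6*(-103/12))² = (12 + 103/2)² = (127/2)² = 16129/4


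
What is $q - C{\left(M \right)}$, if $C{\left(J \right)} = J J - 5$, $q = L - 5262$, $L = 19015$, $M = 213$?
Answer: $-31611$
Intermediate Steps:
$q = 13753$ ($q = 19015 - 5262 = 13753$)
$C{\left(J \right)} = -5 + J^{2}$ ($C{\left(J \right)} = J^{2} - 5 = -5 + J^{2}$)
$q - C{\left(M \right)} = 13753 - \left(-5 + 213^{2}\right) = 13753 - \left(-5 + 45369\right) = 13753 - 45364 = -31611$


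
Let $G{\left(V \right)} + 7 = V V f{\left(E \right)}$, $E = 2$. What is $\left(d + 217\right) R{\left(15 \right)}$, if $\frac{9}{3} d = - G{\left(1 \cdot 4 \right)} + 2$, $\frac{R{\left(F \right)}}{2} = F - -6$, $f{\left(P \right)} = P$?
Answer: $8792$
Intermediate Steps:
$G{\left(V \right)} = -7 + 2 V^{2}$ ($G{\left(V \right)} = -7 + V V 2 = -7 + V^{2} \cdot 2 = -7 + 2 V^{2}$)
$R{\left(F \right)} = 12 + 2 F$ ($R{\left(F \right)} = 2 \left(F - -6\right) = 2 \left(F + 6\right) = 2 \left(6 + F\right) = 12 + 2 F$)
$d = - \frac{23}{3}$ ($d = \frac{- (-7 + 2 \left(1 \cdot 4\right)^{2}) + 2}{3} = \frac{- (-7 + 2 \cdot 4^{2}) + 2}{3} = \frac{- (-7 + 2 \cdot 16) + 2}{3} = \frac{- (-7 + 32) + 2}{3} = \frac{\left(-1\right) 25 + 2}{3} = \frac{-25 + 2}{3} = \frac{1}{3} \left(-23\right) = - \frac{23}{3} \approx -7.6667$)
$\left(d + 217\right) R{\left(15 \right)} = \left(- \frac{23}{3} + 217\right) \left(12 + 2 \cdot 15\right) = \frac{628 \left(12 + 30\right)}{3} = \frac{628}{3} \cdot 42 = 8792$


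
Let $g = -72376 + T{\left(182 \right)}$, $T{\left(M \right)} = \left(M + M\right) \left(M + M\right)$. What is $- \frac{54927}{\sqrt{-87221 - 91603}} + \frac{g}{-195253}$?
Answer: $- \frac{60120}{195253} + \frac{18309 i \sqrt{44706}}{29804} \approx -0.30791 + 129.89 i$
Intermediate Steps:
$T{\left(M \right)} = 4 M^{2}$ ($T{\left(M \right)} = 2 M 2 M = 4 M^{2}$)
$g = 60120$ ($g = -72376 + 4 \cdot 182^{2} = -72376 + 4 \cdot 33124 = -72376 + 132496 = 60120$)
$- \frac{54927}{\sqrt{-87221 - 91603}} + \frac{g}{-195253} = - \frac{54927}{\sqrt{-87221 - 91603}} + \frac{60120}{-195253} = - \frac{54927}{\sqrt{-178824}} + 60120 \left(- \frac{1}{195253}\right) = - \frac{54927}{2 i \sqrt{44706}} - \frac{60120}{195253} = - 54927 \left(- \frac{i \sqrt{44706}}{89412}\right) - \frac{60120}{195253} = \frac{18309 i \sqrt{44706}}{29804} - \frac{60120}{195253} = - \frac{60120}{195253} + \frac{18309 i \sqrt{44706}}{29804}$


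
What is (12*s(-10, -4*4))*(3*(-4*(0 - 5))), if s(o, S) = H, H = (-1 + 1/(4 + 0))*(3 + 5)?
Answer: -4320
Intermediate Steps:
H = -6 (H = (-1 + 1/4)*8 = -3/4*8 = -6)
s(o, S) = -6
(12*s(-10, -4*4))*(3*(-4*(0 - 5))) = (12*(-6))*(3*(-4*(0 - 5))) = -216*(-4*(-5)) = -216*20 = -72*60 = -4320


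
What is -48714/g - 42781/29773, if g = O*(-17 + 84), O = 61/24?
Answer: -34983532075/121682251 ≈ -287.50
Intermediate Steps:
O = 61/24 (O = 61*(1/24) = 61/24 ≈ 2.5417)
g = 4087/24 (g = 61*(-17 + 84)/24 = (61/24)*67 = 4087/24 ≈ 170.29)
-48714/g - 42781/29773 = -48714/4087/24 - 42781/29773 = -48714*24/4087 - 42781*1/29773 = -1169136/4087 - 42781/29773 = -34983532075/121682251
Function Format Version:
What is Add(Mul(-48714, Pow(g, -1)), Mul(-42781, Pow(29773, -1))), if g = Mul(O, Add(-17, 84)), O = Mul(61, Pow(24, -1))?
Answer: Rational(-34983532075, 121682251) ≈ -287.50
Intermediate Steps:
O = Rational(61, 24) (O = Mul(61, Rational(1, 24)) = Rational(61, 24) ≈ 2.5417)
g = Rational(4087, 24) (g = Mul(Rational(61, 24), Add(-17, 84)) = Mul(Rational(61, 24), 67) = Rational(4087, 24) ≈ 170.29)
Add(Mul(-48714, Pow(g, -1)), Mul(-42781, Pow(29773, -1))) = Add(Mul(-48714, Pow(Rational(4087, 24), -1)), Mul(-42781, Pow(29773, -1))) = Add(Mul(-48714, Rational(24, 4087)), Mul(-42781, Rational(1, 29773))) = Add(Rational(-1169136, 4087), Rational(-42781, 29773)) = Rational(-34983532075, 121682251)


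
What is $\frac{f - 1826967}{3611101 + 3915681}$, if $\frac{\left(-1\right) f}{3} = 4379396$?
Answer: $- \frac{14965155}{7526782} \approx -1.9883$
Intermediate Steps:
$f = -13138188$ ($f = \left(-3\right) 4379396 = -13138188$)
$\frac{f - 1826967}{3611101 + 3915681} = \frac{-13138188 - 1826967}{3611101 + 3915681} = - \frac{14965155}{7526782}$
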